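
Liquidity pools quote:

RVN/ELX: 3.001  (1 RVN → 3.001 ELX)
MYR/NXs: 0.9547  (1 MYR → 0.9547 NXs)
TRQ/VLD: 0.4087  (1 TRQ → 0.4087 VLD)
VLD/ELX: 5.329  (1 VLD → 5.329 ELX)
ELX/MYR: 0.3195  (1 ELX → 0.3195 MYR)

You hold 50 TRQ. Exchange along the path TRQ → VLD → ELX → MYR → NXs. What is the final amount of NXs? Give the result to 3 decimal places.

33.217

50 TRQ × 0.4087 = 20.435 VLD
20.435 VLD × 5.329 = 108.898115 ELX
108.898115 ELX × 0.3195 = 34.7929477425 MYR
34.7929477425 MYR × 0.9547 = 33.21682720976475 NXs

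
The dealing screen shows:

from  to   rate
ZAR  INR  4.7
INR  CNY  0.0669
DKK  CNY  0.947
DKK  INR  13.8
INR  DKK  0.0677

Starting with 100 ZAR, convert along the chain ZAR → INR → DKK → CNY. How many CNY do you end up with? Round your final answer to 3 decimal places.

100 ZAR × 4.7 = 470 INR
470 INR × 0.0677 = 31.819 DKK
31.819 DKK × 0.947 = 30.132593 CNY

30.133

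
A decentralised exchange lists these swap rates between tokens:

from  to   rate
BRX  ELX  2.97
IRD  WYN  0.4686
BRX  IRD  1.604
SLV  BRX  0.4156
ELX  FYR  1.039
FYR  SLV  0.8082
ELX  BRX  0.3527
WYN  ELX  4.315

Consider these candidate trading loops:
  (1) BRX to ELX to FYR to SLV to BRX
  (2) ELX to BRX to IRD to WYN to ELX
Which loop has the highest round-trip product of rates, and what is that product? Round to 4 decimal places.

(1) 2.97 × 1.039 × 0.8082 × 0.4156 = 1.03649
(2) 0.3527 × 1.604 × 0.4686 × 4.315 = 1.14391
Highest is cycle (2) at 1.1439 (>1, arbitrage).

1.1439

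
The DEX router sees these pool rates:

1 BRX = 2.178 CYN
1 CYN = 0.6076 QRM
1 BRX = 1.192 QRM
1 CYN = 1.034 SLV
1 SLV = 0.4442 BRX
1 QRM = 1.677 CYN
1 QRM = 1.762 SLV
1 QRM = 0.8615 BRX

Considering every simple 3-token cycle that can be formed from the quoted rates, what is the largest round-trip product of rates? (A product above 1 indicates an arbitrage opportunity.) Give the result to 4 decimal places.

1.1401

CYN→QRM→BRX→CYN: 0.6076 × 0.8615 × 2.178 = 1.14007
SLV→BRX→CYN→SLV: 0.4442 × 2.178 × 1.034 = 1.00036
SLV→BRX→QRM→SLV: 0.4442 × 1.192 × 1.762 = 0.93296
Maximum is CYN→QRM→BRX→CYN at 1.1401; arbitrage exists.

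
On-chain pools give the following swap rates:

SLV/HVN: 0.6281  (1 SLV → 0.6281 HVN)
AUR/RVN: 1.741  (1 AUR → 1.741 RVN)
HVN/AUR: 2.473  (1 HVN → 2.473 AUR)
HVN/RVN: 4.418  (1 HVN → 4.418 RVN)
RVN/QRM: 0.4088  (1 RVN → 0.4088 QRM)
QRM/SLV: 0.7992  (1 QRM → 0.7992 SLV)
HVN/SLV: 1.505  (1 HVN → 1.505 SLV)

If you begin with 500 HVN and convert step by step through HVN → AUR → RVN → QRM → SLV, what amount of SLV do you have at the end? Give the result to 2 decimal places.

500 HVN × 2.473 = 1236.5 AUR
1236.5 AUR × 1.741 = 2152.7465 RVN
2152.7465 RVN × 0.4088 = 880.0427692 QRM
880.0427692 QRM × 0.7992 = 703.33018114464 SLV

703.33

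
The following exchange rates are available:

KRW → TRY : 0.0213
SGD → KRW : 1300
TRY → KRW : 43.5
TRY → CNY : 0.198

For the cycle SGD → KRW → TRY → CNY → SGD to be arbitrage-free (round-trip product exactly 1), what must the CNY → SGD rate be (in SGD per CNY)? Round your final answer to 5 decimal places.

0.18239

Known legs of the cycle: 1300 × 0.0213 × 0.198 = 5.48262
For no arbitrage the full-cycle product must be 1, so the missing rate is 1 / 5.48262 ≈ 0.1823945.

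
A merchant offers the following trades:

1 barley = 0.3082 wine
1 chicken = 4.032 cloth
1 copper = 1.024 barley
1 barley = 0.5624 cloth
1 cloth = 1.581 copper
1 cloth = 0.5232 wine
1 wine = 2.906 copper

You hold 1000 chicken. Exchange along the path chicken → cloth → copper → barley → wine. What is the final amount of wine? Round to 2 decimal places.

2011.80

1000 chicken × 4.032 = 4032 cloth
4032 cloth × 1.581 = 6374.592 copper
6374.592 copper × 1.024 = 6527.582208 barley
6527.582208 barley × 0.3082 = 2011.8008365056 wine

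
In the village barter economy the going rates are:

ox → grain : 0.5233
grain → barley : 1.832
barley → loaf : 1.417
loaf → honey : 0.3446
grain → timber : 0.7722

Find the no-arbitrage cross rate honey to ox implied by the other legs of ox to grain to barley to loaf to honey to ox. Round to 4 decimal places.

Known legs of the cycle: 0.5233 × 1.832 × 1.417 × 0.3446 = 0.46812445284592
For no arbitrage the full-cycle product must be 1, so the missing rate is 1 / 0.46812445284592 ≈ 2.136184.

2.1362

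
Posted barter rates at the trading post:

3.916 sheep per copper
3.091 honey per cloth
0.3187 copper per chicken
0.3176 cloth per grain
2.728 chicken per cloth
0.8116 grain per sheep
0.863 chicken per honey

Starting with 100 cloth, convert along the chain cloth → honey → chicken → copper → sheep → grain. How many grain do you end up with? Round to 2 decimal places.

100 cloth × 3.091 = 309.1 honey
309.1 honey × 0.863 = 266.7533 chicken
266.7533 chicken × 0.3187 = 85.01427671 copper
85.01427671 copper × 3.916 = 332.91590759636 sheep
332.91590759636 sheep × 0.8116 = 270.194550605205776 grain

270.19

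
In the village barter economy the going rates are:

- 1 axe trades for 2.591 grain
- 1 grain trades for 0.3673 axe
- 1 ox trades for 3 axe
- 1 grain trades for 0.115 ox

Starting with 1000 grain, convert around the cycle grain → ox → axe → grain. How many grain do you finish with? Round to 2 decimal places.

1000 grain × 0.115 = 115 ox
115 ox × 3 = 345 axe
345 axe × 2.591 = 893.895 grain

893.90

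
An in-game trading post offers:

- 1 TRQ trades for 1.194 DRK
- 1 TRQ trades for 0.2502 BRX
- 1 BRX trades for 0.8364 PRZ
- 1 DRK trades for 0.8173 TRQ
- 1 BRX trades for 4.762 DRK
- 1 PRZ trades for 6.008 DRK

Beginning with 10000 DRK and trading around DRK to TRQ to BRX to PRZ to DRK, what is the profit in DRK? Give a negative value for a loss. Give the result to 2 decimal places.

10000 DRK × 0.8173 = 8173 TRQ
8173 TRQ × 0.2502 = 2044.8846 BRX
2044.8846 BRX × 0.8364 = 1710.34147944 PRZ
1710.34147944 PRZ × 6.008 = 10275.73160847552 DRK
Net change: 10275.73160847552 − 10000 = 275.73160847552 DRK

275.73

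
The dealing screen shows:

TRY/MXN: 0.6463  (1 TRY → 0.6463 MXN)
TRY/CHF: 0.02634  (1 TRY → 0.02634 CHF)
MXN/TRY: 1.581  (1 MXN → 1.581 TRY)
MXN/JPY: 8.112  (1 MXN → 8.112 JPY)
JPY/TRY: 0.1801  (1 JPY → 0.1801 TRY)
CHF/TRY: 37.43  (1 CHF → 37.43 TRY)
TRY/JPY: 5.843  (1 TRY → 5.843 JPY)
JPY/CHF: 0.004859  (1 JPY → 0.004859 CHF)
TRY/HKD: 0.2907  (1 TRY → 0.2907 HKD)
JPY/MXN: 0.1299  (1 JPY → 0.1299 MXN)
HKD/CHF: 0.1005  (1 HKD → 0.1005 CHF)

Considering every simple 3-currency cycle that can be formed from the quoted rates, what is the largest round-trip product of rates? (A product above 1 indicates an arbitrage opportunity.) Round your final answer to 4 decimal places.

1.2000

TRY→JPY→MXN→TRY: 5.843 × 0.1299 × 1.581 = 1.19999
TRY→HKD→CHF→TRY: 0.2907 × 0.1005 × 37.43 = 1.09353
TRY→JPY→CHF→TRY: 5.843 × 0.004859 × 37.43 = 1.06268
TRY→MXN→JPY→TRY: 0.6463 × 8.112 × 0.1801 = 0.94423
Maximum is TRY→JPY→MXN→TRY at 1.2000; arbitrage exists.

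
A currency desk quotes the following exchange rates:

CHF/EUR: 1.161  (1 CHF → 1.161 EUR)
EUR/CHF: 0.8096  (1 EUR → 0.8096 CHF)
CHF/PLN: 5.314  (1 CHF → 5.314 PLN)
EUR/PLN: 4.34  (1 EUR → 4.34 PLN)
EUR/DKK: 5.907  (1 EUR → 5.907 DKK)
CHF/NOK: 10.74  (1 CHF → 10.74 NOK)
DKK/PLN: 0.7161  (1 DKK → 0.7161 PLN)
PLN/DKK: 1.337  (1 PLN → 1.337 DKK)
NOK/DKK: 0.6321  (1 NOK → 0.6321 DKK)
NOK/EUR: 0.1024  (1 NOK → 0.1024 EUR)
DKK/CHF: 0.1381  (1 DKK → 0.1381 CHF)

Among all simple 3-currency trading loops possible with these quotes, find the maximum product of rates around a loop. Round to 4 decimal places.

DKK→CHF→PLN→DKK: 0.1381 × 5.314 × 1.337 = 0.98118
DKK→CHF→EUR→DKK: 0.1381 × 1.161 × 5.907 = 0.94709
NOK→DKK→CHF→NOK: 0.6321 × 0.1381 × 10.74 = 0.93753
NOK→EUR→CHF→NOK: 0.1024 × 0.8096 × 10.74 = 0.89038
Maximum is DKK→CHF→PLN→DKK at 0.9812; no arbitrage — every cycle loses value.

0.9812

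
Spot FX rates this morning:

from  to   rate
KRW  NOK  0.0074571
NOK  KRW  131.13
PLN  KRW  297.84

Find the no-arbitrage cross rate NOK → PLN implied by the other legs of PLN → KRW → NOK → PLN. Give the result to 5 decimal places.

0.45024

Known legs of the cycle: 297.84 × 0.0074571 = 2.221022664
For no arbitrage the full-cycle product must be 1, so the missing rate is 1 / 2.221022664 ≈ 0.4502430.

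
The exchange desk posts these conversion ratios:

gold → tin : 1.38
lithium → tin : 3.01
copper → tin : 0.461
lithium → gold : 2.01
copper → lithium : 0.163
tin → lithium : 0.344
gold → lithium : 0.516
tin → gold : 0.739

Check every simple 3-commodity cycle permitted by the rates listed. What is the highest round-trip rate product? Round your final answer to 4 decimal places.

lithium→tin→gold→lithium: 3.01 × 0.739 × 0.516 = 1.14779
lithium→gold→tin→lithium: 2.01 × 1.38 × 0.344 = 0.95419
Maximum is lithium→tin→gold→lithium at 1.1478; arbitrage exists.

1.1478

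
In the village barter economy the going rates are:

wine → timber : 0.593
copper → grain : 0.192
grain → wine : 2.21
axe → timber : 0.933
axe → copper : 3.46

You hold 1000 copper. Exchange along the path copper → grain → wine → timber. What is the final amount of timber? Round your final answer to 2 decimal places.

1000 copper × 0.192 = 192 grain
192 grain × 2.21 = 424.32 wine
424.32 wine × 0.593 = 251.62176 timber

251.62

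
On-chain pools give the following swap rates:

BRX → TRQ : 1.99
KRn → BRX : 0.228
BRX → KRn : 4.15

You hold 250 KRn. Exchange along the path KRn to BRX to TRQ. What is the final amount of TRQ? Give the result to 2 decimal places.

250 KRn × 0.228 = 57 BRX
57 BRX × 1.99 = 113.43 TRQ

113.43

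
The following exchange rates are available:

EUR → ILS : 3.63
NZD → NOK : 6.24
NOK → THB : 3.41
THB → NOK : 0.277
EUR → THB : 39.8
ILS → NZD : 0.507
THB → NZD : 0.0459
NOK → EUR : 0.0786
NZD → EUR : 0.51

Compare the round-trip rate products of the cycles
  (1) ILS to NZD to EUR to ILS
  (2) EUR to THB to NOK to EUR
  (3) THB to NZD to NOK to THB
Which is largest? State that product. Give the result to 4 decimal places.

(1) 0.507 × 0.51 × 3.63 = 0.93861
(2) 39.8 × 0.277 × 0.0786 = 0.86653
(3) 0.0459 × 6.24 × 3.41 = 0.97668
Highest is cycle (3) at 0.9767 (≤1, no arbitrage).

0.9767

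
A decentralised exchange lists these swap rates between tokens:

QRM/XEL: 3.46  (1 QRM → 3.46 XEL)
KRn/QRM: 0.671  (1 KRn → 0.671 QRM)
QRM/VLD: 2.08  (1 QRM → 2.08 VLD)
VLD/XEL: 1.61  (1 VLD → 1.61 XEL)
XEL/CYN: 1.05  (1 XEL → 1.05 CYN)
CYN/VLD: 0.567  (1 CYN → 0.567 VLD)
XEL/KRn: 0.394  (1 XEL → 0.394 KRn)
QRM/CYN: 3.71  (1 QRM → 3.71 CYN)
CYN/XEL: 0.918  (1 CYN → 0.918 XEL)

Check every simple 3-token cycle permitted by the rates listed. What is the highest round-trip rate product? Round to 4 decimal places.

VLD→XEL→CYN→VLD: 1.61 × 1.05 × 0.567 = 0.95851
QRM→XEL→KRn→QRM: 3.46 × 0.394 × 0.671 = 0.91473
Maximum is VLD→XEL→CYN→VLD at 0.9585; no arbitrage — every cycle loses value.

0.9585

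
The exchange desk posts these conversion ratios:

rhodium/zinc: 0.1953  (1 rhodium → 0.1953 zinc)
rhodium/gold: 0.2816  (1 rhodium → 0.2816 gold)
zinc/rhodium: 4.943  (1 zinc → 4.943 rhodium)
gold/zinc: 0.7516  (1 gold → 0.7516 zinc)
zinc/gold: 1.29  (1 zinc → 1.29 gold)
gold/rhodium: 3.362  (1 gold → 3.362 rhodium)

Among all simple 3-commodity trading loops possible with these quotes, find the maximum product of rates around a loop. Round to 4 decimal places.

rhodium→gold→zinc→rhodium: 0.2816 × 0.7516 × 4.943 = 1.04619
rhodium→zinc→gold→rhodium: 0.1953 × 1.29 × 3.362 = 0.84701
Maximum is rhodium→gold→zinc→rhodium at 1.0462; arbitrage exists.

1.0462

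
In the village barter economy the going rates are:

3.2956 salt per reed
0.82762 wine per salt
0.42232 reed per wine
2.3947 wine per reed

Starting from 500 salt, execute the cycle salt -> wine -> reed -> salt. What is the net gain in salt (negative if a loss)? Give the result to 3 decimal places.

500 salt × 0.82762 = 413.81 wine
413.81 wine × 0.42232 = 174.7602392 reed
174.7602392 reed × 3.2956 = 575.93984430752 salt
Net change: 575.93984430752 − 500 = 75.93984430752 salt

75.940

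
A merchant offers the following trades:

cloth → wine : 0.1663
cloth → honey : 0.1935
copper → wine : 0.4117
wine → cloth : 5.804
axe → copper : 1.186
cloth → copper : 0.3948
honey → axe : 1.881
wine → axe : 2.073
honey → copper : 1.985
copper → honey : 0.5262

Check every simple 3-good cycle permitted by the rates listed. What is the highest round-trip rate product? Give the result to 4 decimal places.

copper→honey→axe→copper: 0.5262 × 1.881 × 1.186 = 1.17388
copper→wine→axe→copper: 0.4117 × 2.073 × 1.186 = 1.01220
copper→wine→cloth→copper: 0.4117 × 5.804 × 0.3948 = 0.94338
Maximum is copper→honey→axe→copper at 1.1739; arbitrage exists.

1.1739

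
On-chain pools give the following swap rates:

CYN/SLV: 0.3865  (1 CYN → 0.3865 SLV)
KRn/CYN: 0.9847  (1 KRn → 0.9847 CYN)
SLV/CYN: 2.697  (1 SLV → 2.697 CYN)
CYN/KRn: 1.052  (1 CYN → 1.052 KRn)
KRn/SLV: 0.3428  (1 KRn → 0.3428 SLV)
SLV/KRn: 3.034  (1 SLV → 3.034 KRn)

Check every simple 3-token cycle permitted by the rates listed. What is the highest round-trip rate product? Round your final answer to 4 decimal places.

1.1547

SLV→KRn→CYN→SLV: 3.034 × 0.9847 × 0.3865 = 1.15470
SLV→CYN→KRn→SLV: 2.697 × 1.052 × 0.3428 = 0.97261
Maximum is SLV→KRn→CYN→SLV at 1.1547; arbitrage exists.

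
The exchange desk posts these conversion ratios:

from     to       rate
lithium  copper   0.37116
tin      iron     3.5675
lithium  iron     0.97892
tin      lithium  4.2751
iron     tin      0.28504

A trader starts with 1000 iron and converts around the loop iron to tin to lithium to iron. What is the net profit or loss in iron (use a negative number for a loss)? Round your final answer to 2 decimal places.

1000 iron × 0.28504 = 285.04 tin
285.04 tin × 4.2751 = 1218.574504 lithium
1218.574504 lithium × 0.97892 = 1192.88695345568 iron
Net change: 1192.88695345568 − 1000 = 192.88695345568 iron

192.89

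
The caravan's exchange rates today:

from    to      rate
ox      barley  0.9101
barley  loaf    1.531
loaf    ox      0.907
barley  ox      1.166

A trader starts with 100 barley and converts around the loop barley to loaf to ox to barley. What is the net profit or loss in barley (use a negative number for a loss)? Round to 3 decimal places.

26.378

100 barley × 1.531 = 153.1 loaf
153.1 loaf × 0.907 = 138.8617 ox
138.8617 ox × 0.9101 = 126.37803317 barley
Net change: 126.37803317 − 100 = 26.37803317 barley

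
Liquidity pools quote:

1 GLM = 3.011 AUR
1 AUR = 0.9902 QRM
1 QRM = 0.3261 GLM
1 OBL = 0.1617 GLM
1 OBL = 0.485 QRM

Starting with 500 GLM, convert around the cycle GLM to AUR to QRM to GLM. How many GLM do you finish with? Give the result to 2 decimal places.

500 GLM × 3.011 = 1505.5 AUR
1505.5 AUR × 0.9902 = 1490.7461 QRM
1490.7461 QRM × 0.3261 = 486.13230321 GLM

486.13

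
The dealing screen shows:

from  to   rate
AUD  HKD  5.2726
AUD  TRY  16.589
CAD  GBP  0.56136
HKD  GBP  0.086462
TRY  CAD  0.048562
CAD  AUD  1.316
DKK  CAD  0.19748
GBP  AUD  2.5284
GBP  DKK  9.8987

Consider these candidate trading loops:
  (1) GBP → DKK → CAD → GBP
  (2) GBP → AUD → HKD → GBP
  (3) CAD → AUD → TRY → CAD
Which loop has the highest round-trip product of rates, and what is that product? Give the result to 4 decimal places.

(1) 9.8987 × 0.19748 × 0.56136 = 1.09734
(2) 2.5284 × 5.2726 × 0.086462 = 1.15265
(3) 1.316 × 16.589 × 0.048562 = 1.06016
Highest is cycle (2) at 1.1526 (>1, arbitrage).

1.1526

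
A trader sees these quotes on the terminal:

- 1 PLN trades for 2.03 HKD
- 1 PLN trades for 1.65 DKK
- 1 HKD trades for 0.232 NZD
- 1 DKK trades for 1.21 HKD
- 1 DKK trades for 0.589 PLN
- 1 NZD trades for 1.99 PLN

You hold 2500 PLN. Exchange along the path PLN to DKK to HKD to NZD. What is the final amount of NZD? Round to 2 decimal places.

2500 PLN × 1.65 = 4125 DKK
4125 DKK × 1.21 = 4991.25 HKD
4991.25 HKD × 0.232 = 1157.97 NZD

1157.97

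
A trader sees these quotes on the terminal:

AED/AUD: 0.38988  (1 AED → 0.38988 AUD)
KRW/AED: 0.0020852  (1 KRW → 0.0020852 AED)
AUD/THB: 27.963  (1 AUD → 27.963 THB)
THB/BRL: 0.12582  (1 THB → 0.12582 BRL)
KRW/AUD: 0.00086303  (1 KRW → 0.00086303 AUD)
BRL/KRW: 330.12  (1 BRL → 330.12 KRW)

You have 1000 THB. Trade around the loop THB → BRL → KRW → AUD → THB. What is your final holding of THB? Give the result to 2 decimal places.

1002.38

1000 THB × 0.12582 = 125.82 BRL
125.82 BRL × 330.12 = 41535.6984 KRW
41535.6984 KRW × 0.00086303 = 35.846553790152 AUD
35.846553790152 AUD × 27.963 = 1002.377183634020376 THB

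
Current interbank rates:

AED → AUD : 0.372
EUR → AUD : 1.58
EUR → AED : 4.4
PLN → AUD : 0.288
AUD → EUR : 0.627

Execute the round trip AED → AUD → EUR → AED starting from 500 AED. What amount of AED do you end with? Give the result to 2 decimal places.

500 AED × 0.372 = 186 AUD
186 AUD × 0.627 = 116.622 EUR
116.622 EUR × 4.4 = 513.1368 AED

513.14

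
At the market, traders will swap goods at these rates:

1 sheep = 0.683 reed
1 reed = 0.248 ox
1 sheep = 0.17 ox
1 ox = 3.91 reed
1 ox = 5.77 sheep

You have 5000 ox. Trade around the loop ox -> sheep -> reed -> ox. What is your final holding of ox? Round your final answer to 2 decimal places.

4886.73

5000 ox × 5.77 = 28850 sheep
28850 sheep × 0.683 = 19704.55 reed
19704.55 reed × 0.248 = 4886.7284 ox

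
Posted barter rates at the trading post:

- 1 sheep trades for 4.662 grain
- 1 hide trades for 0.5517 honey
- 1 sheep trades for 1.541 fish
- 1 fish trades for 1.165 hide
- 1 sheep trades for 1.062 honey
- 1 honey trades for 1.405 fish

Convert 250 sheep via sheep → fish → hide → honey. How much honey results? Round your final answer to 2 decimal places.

247.61

250 sheep × 1.541 = 385.25 fish
385.25 fish × 1.165 = 448.81625 hide
448.81625 hide × 0.5517 = 247.611925125 honey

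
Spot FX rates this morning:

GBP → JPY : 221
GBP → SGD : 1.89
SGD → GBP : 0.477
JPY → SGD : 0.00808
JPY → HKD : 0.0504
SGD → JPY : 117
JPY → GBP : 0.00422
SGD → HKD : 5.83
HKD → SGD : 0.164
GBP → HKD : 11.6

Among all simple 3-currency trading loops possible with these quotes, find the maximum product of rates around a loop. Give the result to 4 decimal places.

JPY→HKD→SGD→JPY: 0.0504 × 0.164 × 117 = 0.96708
JPY→GBP→SGD→JPY: 0.00422 × 1.89 × 117 = 0.93317
SGD→GBP→HKD→SGD: 0.477 × 11.6 × 0.164 = 0.90744
JPY→SGD→GBP→JPY: 0.00808 × 0.477 × 221 = 0.85177
Maximum is JPY→HKD→SGD→JPY at 0.9671; no arbitrage — every cycle loses value.

0.9671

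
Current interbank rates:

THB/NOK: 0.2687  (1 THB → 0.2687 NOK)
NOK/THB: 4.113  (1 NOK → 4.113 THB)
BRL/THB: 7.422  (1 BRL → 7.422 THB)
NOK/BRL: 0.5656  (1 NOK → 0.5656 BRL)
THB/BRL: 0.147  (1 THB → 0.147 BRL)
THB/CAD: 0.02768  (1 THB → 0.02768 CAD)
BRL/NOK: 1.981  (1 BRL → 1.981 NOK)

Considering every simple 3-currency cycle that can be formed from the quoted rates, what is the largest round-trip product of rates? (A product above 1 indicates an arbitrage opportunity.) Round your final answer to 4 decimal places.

1.1977

NOK→THB→BRL→NOK: 4.113 × 0.147 × 1.981 = 1.19773
NOK→BRL→THB→NOK: 0.5656 × 7.422 × 0.2687 = 1.12797
Maximum is NOK→THB→BRL→NOK at 1.1977; arbitrage exists.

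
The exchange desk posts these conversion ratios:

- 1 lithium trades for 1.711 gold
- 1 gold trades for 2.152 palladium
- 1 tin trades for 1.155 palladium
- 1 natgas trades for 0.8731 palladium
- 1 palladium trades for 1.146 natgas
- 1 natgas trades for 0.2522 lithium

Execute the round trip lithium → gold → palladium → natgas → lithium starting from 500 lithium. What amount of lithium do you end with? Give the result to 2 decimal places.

500 lithium × 1.711 = 855.5 gold
855.5 gold × 2.152 = 1841.036 palladium
1841.036 palladium × 1.146 = 2109.827256 natgas
2109.827256 natgas × 0.2522 = 532.0984339632 lithium

532.10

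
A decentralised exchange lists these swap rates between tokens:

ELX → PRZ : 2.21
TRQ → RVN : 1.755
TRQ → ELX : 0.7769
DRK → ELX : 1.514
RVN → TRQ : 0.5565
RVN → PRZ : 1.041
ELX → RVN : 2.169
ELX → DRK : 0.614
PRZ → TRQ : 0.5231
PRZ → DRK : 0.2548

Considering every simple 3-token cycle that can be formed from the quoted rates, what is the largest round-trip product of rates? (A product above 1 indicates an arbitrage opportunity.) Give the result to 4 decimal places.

0.9557

PRZ→TRQ→RVN→PRZ: 0.5231 × 1.755 × 1.041 = 0.95568
ELX→RVN→TRQ→ELX: 2.169 × 0.5565 × 0.7769 = 0.93776
ELX→PRZ→TRQ→ELX: 2.21 × 0.5231 × 0.7769 = 0.89814
ELX→PRZ→DRK→ELX: 2.21 × 0.2548 × 1.514 = 0.85255
Maximum is PRZ→TRQ→RVN→PRZ at 0.9557; no arbitrage — every cycle loses value.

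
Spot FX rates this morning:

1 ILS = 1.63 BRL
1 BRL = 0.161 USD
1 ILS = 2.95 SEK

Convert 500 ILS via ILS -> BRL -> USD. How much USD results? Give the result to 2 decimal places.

131.22

500 ILS × 1.63 = 815 BRL
815 BRL × 0.161 = 131.215 USD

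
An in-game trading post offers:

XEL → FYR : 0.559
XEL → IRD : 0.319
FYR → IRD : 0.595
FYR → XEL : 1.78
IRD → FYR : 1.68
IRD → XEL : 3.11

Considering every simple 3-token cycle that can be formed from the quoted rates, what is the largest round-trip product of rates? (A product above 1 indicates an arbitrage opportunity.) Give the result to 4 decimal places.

XEL→FYR→IRD→XEL: 0.559 × 0.595 × 3.11 = 1.03440
XEL→IRD→FYR→XEL: 0.319 × 1.68 × 1.78 = 0.95394
Maximum is XEL→FYR→IRD→XEL at 1.0344; arbitrage exists.

1.0344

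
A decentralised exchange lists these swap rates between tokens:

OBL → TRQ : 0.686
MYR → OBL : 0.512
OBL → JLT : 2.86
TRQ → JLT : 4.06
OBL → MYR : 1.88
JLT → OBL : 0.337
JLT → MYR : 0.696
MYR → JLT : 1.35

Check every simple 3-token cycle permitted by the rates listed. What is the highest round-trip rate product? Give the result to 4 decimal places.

1.0192

OBL→JLT→MYR→OBL: 2.86 × 0.696 × 0.512 = 1.01917
OBL→TRQ→JLT→OBL: 0.686 × 4.06 × 0.337 = 0.93860
OBL→MYR→JLT→OBL: 1.88 × 1.35 × 0.337 = 0.85531
Maximum is OBL→JLT→MYR→OBL at 1.0192; arbitrage exists.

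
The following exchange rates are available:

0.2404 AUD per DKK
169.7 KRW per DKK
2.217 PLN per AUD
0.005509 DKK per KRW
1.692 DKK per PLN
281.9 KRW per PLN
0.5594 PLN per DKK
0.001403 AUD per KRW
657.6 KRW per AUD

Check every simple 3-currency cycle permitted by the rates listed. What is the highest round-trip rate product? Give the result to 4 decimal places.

0.9018

DKK→AUD→PLN→DKK: 0.2404 × 2.217 × 1.692 = 0.90178
PLN→KRW→AUD→PLN: 281.9 × 0.001403 × 2.217 = 0.87684
DKK→AUD→KRW→DKK: 0.2404 × 657.6 × 0.005509 = 0.87090
DKK→PLN→KRW→DKK: 0.5594 × 281.9 × 0.005509 = 0.86874
Maximum is DKK→AUD→PLN→DKK at 0.9018; no arbitrage — every cycle loses value.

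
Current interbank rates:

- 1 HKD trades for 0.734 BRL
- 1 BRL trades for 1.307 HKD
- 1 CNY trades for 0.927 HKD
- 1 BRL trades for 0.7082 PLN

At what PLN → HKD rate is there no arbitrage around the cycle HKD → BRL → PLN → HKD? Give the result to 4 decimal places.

Known legs of the cycle: 0.734 × 0.7082 = 0.5198188
For no arbitrage the full-cycle product must be 1, so the missing rate is 1 / 0.5198188 ≈ 1.923747.

1.9237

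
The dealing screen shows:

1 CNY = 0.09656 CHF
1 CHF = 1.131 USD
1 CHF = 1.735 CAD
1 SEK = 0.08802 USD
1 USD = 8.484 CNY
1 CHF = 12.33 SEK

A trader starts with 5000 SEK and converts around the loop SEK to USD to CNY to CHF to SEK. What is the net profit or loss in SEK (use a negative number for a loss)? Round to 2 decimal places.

5000 SEK × 0.08802 = 440.1 USD
440.1 USD × 8.484 = 3733.8084 CNY
3733.8084 CNY × 0.09656 = 360.536539104 CHF
360.536539104 CHF × 12.33 = 4445.41552715232 SEK
Net change: 4445.41552715232 − 5000 = -554.58447284768 SEK

-554.58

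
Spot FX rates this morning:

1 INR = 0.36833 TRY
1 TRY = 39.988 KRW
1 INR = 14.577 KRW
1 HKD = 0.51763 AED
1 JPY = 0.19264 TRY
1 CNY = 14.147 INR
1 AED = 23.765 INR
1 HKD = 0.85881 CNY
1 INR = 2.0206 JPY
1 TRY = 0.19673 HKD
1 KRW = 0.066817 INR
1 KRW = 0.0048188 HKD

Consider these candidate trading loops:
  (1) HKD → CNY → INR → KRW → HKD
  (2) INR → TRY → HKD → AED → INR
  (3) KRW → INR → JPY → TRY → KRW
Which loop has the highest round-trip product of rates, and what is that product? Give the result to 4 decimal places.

1.0400

(1) 0.85881 × 14.147 × 14.577 × 0.0048188 = 0.85343
(2) 0.36833 × 0.19673 × 0.51763 × 23.765 = 0.89138
(3) 0.066817 × 2.0206 × 0.19264 × 39.988 = 1.04002
Highest is cycle (3) at 1.0400 (>1, arbitrage).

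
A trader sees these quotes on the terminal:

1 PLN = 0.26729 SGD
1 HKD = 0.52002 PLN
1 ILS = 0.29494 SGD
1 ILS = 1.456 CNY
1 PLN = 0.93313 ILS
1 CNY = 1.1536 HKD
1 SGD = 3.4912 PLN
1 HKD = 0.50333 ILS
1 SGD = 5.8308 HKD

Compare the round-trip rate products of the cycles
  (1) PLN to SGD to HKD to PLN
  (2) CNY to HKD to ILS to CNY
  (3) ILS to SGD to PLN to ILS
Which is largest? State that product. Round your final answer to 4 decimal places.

(1) 0.26729 × 5.8308 × 0.52002 = 0.81046
(2) 1.1536 × 0.50333 × 1.456 = 0.84541
(3) 0.29494 × 3.4912 × 0.93313 = 0.96084
Highest is cycle (3) at 0.9608 (≤1, no arbitrage).

0.9608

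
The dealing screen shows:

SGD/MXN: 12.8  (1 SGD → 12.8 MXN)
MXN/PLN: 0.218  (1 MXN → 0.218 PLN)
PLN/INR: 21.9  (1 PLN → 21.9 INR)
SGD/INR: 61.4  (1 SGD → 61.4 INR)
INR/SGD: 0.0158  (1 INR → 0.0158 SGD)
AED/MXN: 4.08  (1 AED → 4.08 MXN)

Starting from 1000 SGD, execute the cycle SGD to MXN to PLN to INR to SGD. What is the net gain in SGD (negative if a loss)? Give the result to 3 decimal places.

-34.466

1000 SGD × 12.8 = 12800 MXN
12800 MXN × 0.218 = 2790.4 PLN
2790.4 PLN × 21.9 = 61109.76 INR
61109.76 INR × 0.0158 = 965.534208 SGD
Net change: 965.534208 − 1000 = -34.465792 SGD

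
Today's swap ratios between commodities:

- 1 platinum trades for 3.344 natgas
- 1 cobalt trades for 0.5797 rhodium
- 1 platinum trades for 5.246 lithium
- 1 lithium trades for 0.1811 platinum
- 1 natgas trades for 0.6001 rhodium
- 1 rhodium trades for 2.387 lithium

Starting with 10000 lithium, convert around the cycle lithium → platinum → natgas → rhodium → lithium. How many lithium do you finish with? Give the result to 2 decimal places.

10000 lithium × 0.1811 = 1811 platinum
1811 platinum × 3.344 = 6055.984 natgas
6055.984 natgas × 0.6001 = 3634.1959984 rhodium
3634.1959984 rhodium × 2.387 = 8674.8258481808 lithium

8674.83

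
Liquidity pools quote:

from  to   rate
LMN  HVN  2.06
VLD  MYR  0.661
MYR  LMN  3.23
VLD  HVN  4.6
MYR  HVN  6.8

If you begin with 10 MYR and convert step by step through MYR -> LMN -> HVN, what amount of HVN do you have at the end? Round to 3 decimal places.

10 MYR × 3.23 = 32.3 LMN
32.3 LMN × 2.06 = 66.538 HVN

66.538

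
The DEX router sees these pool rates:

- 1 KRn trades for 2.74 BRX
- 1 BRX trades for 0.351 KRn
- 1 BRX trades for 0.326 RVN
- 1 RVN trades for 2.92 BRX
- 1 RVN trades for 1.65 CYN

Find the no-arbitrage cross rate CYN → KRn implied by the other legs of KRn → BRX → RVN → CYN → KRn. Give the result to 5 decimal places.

Known legs of the cycle: 2.74 × 0.326 × 1.65 = 1.473846
For no arbitrage the full-cycle product must be 1, so the missing rate is 1 / 1.473846 ≈ 0.6784969.

0.67850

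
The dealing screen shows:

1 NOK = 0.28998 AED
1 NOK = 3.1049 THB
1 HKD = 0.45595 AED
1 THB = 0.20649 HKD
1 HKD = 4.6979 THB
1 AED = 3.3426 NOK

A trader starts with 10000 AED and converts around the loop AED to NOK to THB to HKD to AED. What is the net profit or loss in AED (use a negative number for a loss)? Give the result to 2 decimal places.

10000 AED × 3.3426 = 33426 NOK
33426 NOK × 3.1049 = 103784.3874 THB
103784.3874 THB × 0.20649 = 21430.438154226 HKD
21430.438154226 HKD × 0.45595 = 9771.2082764193447 AED
Net change: 9771.2082764193447 − 10000 = -228.7917235806553 AED

-228.79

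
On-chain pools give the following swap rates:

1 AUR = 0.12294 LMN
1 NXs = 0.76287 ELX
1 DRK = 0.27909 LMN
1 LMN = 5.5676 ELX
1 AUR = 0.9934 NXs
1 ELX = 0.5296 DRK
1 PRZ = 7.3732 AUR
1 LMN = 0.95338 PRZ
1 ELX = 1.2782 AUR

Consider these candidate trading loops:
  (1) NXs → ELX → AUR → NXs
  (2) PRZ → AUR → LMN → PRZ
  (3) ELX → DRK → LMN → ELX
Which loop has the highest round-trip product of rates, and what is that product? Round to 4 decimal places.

0.9687

(1) 0.76287 × 1.2782 × 0.9934 = 0.96866
(2) 7.3732 × 0.12294 × 0.95338 = 0.86420
(3) 0.5296 × 0.27909 × 5.5676 = 0.82293
Highest is cycle (1) at 0.9687 (≤1, no arbitrage).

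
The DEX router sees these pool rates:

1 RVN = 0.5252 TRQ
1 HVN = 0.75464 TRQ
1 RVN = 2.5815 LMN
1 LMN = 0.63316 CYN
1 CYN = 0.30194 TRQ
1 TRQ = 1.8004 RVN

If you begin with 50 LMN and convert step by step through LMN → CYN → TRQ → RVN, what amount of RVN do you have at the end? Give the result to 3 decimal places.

50 LMN × 0.63316 = 31.658 CYN
31.658 CYN × 0.30194 = 9.55881652 TRQ
9.55881652 TRQ × 1.8004 = 17.209693262608 RVN

17.210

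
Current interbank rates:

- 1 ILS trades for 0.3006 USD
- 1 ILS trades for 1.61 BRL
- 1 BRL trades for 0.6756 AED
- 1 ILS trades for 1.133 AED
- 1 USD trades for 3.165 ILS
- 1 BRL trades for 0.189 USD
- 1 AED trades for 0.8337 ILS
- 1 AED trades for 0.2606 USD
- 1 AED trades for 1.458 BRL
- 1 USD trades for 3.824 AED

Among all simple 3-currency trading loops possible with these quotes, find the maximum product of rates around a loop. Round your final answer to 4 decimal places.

1.0537

USD→AED→BRL→USD: 3.824 × 1.458 × 0.189 = 1.05375
ILS→BRL→USD→ILS: 1.61 × 0.189 × 3.165 = 0.96308
ILS→USD→AED→ILS: 0.3006 × 3.824 × 0.8337 = 0.95833
ILS→AED→USD→ILS: 1.133 × 0.2606 × 3.165 = 0.93450
ILS→BRL→AED→ILS: 1.61 × 0.6756 × 0.8337 = 0.90683
Maximum is USD→AED→BRL→USD at 1.0537; arbitrage exists.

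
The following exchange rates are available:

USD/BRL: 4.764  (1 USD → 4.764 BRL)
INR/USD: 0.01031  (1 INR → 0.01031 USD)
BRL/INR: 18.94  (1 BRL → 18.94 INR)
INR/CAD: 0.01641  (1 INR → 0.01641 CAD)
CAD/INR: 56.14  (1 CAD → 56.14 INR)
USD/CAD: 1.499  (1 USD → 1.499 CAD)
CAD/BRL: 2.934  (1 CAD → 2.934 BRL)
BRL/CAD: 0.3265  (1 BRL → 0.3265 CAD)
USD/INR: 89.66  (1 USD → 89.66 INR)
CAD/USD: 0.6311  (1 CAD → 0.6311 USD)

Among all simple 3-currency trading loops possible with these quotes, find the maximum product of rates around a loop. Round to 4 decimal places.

0.9816

BRL→CAD→USD→BRL: 0.3265 × 0.6311 × 4.764 = 0.98164
BRL→INR→USD→BRL: 18.94 × 0.01031 × 4.764 = 0.93027
CAD→USD→INR→CAD: 0.6311 × 89.66 × 0.01641 = 0.92855
BRL→INR→CAD→BRL: 18.94 × 0.01641 × 2.934 = 0.91190
CAD→INR→USD→CAD: 56.14 × 0.01031 × 1.499 = 0.86763
Maximum is BRL→CAD→USD→BRL at 0.9816; no arbitrage — every cycle loses value.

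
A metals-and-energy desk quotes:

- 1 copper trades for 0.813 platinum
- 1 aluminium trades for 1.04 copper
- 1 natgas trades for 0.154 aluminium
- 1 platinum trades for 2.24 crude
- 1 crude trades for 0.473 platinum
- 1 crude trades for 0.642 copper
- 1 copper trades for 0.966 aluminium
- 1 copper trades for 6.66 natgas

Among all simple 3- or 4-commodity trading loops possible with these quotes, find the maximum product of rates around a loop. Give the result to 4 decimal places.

platinum→crude→copper→platinum: 2.24 × 0.642 × 0.813 = 1.16916
aluminium→copper→natgas→aluminium: 1.04 × 6.66 × 0.154 = 1.06667
Maximum is platinum→crude→copper→platinum at 1.1692; arbitrage exists.

1.1692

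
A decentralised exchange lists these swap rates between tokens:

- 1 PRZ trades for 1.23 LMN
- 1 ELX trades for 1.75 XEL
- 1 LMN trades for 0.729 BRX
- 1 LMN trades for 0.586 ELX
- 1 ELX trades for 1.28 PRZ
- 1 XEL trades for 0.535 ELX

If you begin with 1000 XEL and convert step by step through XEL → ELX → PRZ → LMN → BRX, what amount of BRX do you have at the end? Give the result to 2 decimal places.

614.04

1000 XEL × 0.535 = 535 ELX
535 ELX × 1.28 = 684.8 PRZ
684.8 PRZ × 1.23 = 842.304 LMN
842.304 LMN × 0.729 = 614.039616 BRX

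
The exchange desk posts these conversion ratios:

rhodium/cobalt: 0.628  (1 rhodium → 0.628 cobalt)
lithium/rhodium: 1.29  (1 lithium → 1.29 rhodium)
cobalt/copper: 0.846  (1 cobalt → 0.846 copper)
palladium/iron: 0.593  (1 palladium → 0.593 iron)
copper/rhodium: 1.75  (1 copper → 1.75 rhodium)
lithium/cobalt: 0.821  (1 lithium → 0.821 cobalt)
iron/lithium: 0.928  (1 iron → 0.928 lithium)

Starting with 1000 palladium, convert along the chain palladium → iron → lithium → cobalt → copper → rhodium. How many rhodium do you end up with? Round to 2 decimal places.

668.89

1000 palladium × 0.593 = 593 iron
593 iron × 0.928 = 550.304 lithium
550.304 lithium × 0.821 = 451.799584 cobalt
451.799584 cobalt × 0.846 = 382.222448064 copper
382.222448064 copper × 1.75 = 668.889284112 rhodium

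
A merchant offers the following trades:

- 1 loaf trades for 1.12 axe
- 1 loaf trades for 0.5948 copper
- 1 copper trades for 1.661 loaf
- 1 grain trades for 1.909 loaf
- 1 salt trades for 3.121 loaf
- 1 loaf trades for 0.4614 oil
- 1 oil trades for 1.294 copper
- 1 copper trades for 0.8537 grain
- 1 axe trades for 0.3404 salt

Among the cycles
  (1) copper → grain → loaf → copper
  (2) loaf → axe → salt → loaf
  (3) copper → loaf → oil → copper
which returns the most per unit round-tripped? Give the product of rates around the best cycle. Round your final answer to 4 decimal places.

1.1899

(1) 0.8537 × 1.909 × 0.5948 = 0.96935
(2) 1.12 × 0.3404 × 3.121 = 1.18988
(3) 1.661 × 0.4614 × 1.294 = 0.99170
Highest is cycle (2) at 1.1899 (>1, arbitrage).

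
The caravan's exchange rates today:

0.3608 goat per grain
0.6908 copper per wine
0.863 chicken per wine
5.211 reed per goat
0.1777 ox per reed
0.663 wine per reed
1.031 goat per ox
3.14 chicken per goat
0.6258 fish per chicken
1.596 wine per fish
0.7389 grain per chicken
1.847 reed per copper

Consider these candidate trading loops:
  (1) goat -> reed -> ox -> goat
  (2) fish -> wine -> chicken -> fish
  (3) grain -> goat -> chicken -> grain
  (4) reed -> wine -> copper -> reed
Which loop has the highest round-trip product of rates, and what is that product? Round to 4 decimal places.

(1) 5.211 × 0.1777 × 1.031 = 0.95470
(2) 1.596 × 0.863 × 0.6258 = 0.86194
(3) 0.3608 × 3.14 × 0.7389 = 0.83711
(4) 0.663 × 0.6908 × 1.847 = 0.84593
Highest is cycle (1) at 0.9547 (≤1, no arbitrage).

0.9547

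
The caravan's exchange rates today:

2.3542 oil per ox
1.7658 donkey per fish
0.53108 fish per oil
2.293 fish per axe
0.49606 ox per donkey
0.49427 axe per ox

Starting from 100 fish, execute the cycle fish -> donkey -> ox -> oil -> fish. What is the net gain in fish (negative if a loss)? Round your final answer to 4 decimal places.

9.5164

100 fish × 1.7658 = 176.58 donkey
176.58 donkey × 0.49606 = 87.5942748 ox
87.5942748 ox × 2.3542 = 206.21444173416 oil
206.21444173416 oil × 0.53108 = 109.5163657161776928 fish
Net change: 109.5163657161776928 − 100 = 9.5163657161776928 fish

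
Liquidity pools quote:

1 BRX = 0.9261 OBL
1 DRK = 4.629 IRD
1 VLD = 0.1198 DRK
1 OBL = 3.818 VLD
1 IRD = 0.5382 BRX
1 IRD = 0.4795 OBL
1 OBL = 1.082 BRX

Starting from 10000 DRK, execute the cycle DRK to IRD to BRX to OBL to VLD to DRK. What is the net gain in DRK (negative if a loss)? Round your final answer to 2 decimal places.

553.14

10000 DRK × 4.629 = 46290 IRD
46290 IRD × 0.5382 = 24913.278 BRX
24913.278 BRX × 0.9261 = 23072.1867558 OBL
23072.1867558 OBL × 3.818 = 88089.6090336444 VLD
88089.6090336444 VLD × 0.1198 = 10553.13516223059912 DRK
Net change: 10553.13516223059912 − 10000 = 553.13516223059912 DRK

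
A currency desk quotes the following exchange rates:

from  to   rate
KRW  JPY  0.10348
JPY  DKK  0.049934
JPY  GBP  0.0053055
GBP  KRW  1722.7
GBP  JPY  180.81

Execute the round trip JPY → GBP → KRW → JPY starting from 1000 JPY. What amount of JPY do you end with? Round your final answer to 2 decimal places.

1000 JPY × 0.0053055 = 5.3055 GBP
5.3055 GBP × 1722.7 = 9139.78485 KRW
9139.78485 KRW × 0.10348 = 945.784936278 JPY

945.78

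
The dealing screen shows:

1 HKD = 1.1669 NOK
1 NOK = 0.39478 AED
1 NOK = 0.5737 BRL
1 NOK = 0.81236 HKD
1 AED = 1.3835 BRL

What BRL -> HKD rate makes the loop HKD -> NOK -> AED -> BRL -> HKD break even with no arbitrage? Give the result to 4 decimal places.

1.5690

Known legs of the cycle: 1.1669 × 0.39478 × 1.3835 = 0.637335259897
For no arbitrage the full-cycle product must be 1, so the missing rate is 1 / 0.637335259897 ≈ 1.569033.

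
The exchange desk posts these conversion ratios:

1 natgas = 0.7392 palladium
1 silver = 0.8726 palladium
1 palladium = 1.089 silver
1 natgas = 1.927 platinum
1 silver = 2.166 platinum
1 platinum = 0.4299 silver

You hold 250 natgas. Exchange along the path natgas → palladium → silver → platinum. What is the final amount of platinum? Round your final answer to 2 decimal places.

435.90

250 natgas × 0.7392 = 184.8 palladium
184.8 palladium × 1.089 = 201.2472 silver
201.2472 silver × 2.166 = 435.9014352 platinum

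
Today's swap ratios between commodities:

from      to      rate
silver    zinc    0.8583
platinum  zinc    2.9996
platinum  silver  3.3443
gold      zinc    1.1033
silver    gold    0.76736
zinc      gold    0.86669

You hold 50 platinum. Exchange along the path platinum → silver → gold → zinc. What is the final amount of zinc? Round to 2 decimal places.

50 platinum × 3.3443 = 167.215 silver
167.215 silver × 0.76736 = 128.3141024 gold
128.3141024 gold × 1.1033 = 141.56894917792 zinc

141.57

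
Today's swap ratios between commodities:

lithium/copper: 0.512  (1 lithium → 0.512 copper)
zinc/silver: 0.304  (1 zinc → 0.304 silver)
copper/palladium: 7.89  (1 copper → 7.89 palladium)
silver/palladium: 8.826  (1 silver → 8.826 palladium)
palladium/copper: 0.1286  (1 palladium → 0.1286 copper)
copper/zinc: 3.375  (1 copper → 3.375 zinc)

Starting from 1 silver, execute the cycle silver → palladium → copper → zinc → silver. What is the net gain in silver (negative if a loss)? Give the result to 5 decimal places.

0.16453

1 silver × 8.826 = 8.826 palladium
8.826 palladium × 0.1286 = 1.1350236 copper
1.1350236 copper × 3.375 = 3.83070465 zinc
3.83070465 zinc × 0.304 = 1.1645342136 silver
Net change: 1.1645342136 − 1 = 0.1645342136 silver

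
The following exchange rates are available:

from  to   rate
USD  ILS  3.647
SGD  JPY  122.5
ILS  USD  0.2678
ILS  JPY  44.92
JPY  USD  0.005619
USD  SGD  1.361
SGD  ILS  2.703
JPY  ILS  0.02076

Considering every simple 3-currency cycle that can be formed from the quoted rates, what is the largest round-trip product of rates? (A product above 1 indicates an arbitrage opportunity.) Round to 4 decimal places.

USD→SGD→ILS→USD: 1.361 × 2.703 × 0.2678 = 0.98518
USD→SGD→JPY→USD: 1.361 × 122.5 × 0.005619 = 0.93681
USD→ILS→JPY→USD: 3.647 × 44.92 × 0.005619 = 0.92052
Maximum is USD→SGD→ILS→USD at 0.9852; no arbitrage — every cycle loses value.

0.9852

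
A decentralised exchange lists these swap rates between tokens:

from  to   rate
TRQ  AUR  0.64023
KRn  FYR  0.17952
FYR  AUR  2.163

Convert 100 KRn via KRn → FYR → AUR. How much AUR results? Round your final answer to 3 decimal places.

38.830

100 KRn × 0.17952 = 17.952 FYR
17.952 FYR × 2.163 = 38.830176 AUR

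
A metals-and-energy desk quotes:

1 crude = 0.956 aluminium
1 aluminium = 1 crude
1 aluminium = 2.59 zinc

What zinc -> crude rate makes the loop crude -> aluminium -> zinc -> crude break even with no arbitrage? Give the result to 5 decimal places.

0.40387

Known legs of the cycle: 0.956 × 2.59 = 2.47604
For no arbitrage the full-cycle product must be 1, so the missing rate is 1 / 2.47604 ≈ 0.4038707.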